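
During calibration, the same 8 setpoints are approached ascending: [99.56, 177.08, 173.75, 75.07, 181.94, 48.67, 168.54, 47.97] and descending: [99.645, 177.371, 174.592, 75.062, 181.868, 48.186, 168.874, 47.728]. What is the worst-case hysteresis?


|99.56 - 99.645| = 0.0850
|177.08 - 177.371| = 0.2910
|173.75 - 174.592| = 0.8420
|75.07 - 75.062| = 0.0080
|181.94 - 181.868| = 0.0720
|48.67 - 48.186| = 0.4840
|168.54 - 168.874| = 0.3340
|47.97 - 47.728| = 0.2420
hysteresis = max(diffs) = 0.8420

0.8420


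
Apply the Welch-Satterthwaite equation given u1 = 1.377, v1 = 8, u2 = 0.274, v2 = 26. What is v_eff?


uc = sqrt(u1^2 + u2^2) = sqrt(1.377^2 + 0.274^2) = 1.4039961
v_eff = uc^4 / (u1^4/v1 + u2^4/v2)
= 1.4039961^4 / (1.377^4/8 + 0.274^4/26)
= 3.8856493 / 0.44962993
v_eff = 8.6419

8.6419


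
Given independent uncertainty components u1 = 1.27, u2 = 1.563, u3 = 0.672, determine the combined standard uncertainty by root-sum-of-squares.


uc = sqrt(1.27^2 + 1.563^2 + 0.672^2)
uc = sqrt(4.507453)
uc = 2.1231

2.1231


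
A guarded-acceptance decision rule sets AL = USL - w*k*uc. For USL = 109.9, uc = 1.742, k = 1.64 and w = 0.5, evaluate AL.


U = k * uc = 1.64 * 1.742 = 2.85688
guard band g = w * U = 0.5 * 2.85688 = 1.42844
AL = USL - g = 109.9 - 1.42844
AL = 108.4716

108.4716


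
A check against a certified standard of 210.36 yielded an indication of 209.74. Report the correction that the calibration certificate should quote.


Correction = standard - reading
= 210.36 - 209.74
= 0.6200

0.6200


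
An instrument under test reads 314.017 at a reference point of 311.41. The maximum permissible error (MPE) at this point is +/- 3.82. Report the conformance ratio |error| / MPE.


e = indication - reference = 314.017 - 311.41 = 2.6070
|e| = 2.6070
ratio = |e| / MPE = 2.6070 / 3.82
ratio = 0.6825

0.6825


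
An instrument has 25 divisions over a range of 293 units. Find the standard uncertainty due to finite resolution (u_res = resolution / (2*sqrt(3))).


resolution = range / divisions
resolution = 293 / 25 = 11.72
u_res = resolution / (2*sqrt(3))
u_res = 11.72 / 3.4641016
u_res = 3.3833

3.3833


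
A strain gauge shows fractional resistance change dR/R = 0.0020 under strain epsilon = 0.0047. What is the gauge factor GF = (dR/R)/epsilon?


GF = (dR/R) / epsilon
= 0.0020 / 0.0047
= 0.4255

0.4255


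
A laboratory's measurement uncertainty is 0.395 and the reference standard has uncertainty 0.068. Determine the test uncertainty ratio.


TUR = u_lab / u_ref
= 0.395 / 0.068
= 5.8088

5.8088


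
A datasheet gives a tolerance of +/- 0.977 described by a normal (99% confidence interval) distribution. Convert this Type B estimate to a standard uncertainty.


u_B = half_width / 2.576
u_B = 0.977 / 2.576
u_B = 0.3793

0.3793


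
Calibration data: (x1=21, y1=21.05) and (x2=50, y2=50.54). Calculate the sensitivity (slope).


slope = (y2 - y1) / (x2 - x1)
= (50.54 - 21.05) / (50 - 21)
= 29.4900 / 29
= 1.0169

1.0169


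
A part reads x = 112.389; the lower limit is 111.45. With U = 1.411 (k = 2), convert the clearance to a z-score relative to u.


u = U / k = 1.411 / 2 = 0.7055
margin = |LSL - x| = |111.45 - 112.389| = 0.939
z = margin / u = 0.939 / 0.7055
z = 1.3310

1.3310


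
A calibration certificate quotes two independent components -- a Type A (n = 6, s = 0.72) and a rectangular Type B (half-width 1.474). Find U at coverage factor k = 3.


u_A = s / sqrt(n) = 0.72 / sqrt(6) = 0.29393877
u_B = half_width / sqrt(3) = 1.474 / sqrt(3) = 0.8510143
uc = sqrt(u_A^2 + u_B^2) = sqrt(0.29393877^2 + 0.8510143^2) = 0.90034734
U = k * uc = 3 * 0.90034734
U = 2.7010

2.7010


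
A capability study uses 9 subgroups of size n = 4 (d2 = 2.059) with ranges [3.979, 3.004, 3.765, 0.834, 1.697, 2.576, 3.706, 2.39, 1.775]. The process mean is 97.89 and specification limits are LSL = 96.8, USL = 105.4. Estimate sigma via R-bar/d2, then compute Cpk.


R_bar = (3.979 + 3.004 + 3.765 + 0.834 + 1.697 + 2.576 + 3.706 + 2.39 + 1.775) / 9 = 2.6362222
sigma = R_bar / d2 = 2.6362222 / 2.059 = 1.280341
Cp = (USL - LSL)/(6*sigma) = (105.4 - 96.8)/(6*1.280341) = 1.1195
Cpu = (105.4 - 97.89)/(3*1.280341) = 1.9552
Cpl = (97.89 - 96.8)/(3*1.280341) = 0.2838
Cpk = min(Cpu, Cpl) = 0.2838

0.2838


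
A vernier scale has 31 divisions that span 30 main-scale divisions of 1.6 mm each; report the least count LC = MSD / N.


LC = MSD / n_div
= 1.6 / 31
= 0.0516

0.0516


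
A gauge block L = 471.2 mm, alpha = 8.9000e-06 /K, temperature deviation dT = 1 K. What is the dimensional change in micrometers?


dL = L * alpha * dT
= 471.2 * 8.9000e-06 * 1
= 0.0041937 mm
dL_um = 0.0041937 * 1000 = 4.1937 um

4.1937


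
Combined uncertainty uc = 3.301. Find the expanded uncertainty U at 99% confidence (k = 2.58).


U = k * uc
U = 2.58 * 3.301
U = 8.5166

8.5166


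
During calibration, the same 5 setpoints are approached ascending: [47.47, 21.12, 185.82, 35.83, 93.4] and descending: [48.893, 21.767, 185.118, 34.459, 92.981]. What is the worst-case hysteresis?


|47.47 - 48.893| = 1.4230
|21.12 - 21.767| = 0.6470
|185.82 - 185.118| = 0.7020
|35.83 - 34.459| = 1.3710
|93.4 - 92.981| = 0.4190
hysteresis = max(diffs) = 1.4230

1.4230


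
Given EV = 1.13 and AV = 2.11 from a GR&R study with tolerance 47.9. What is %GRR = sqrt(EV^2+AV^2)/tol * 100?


GRR = sqrt(EV^2 + AV^2) = sqrt(1.13^2 + 2.11^2) = 2.393533
%GRR = GRR / tol * 100 = 2.393533 / 47.9 * 100
%GRR = 4.9969

4.9969


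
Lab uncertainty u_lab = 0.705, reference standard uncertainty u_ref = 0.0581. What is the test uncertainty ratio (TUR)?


TUR = u_lab / u_ref
= 0.705 / 0.0581
= 12.1343

12.1343


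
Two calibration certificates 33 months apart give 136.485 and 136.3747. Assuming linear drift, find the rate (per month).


rate = (v2 - v1) / months
= (136.3747 - 136.485) / 33
= -0.1103 / 33
= -0.0033

-0.0033


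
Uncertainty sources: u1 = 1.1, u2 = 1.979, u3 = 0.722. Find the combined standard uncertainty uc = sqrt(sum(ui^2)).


uc = sqrt(1.1^2 + 1.979^2 + 0.722^2)
uc = sqrt(5.647725)
uc = 2.3765

2.3765


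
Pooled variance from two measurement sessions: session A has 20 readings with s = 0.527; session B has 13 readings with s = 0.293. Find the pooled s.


s_p = sqrt(((n1-1)*s1^2 + (n2-1)*s2^2) / (n1+n2-2))
numerator = (20-1)*0.527^2 + (13-1)*0.293^2 = 5.276851 + 1.030188 = 6.307039
denominator = 20 + 13 - 2 = 31
s_p^2 = 6.307039 / 31 = 0.20345287
s_p = sqrt(0.20345287) = 0.4511

0.4511


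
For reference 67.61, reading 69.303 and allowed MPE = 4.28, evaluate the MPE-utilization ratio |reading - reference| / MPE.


e = indication - reference = 69.303 - 67.61 = 1.6930
|e| = 1.6930
ratio = |e| / MPE = 1.6930 / 4.28
ratio = 0.3956

0.3956


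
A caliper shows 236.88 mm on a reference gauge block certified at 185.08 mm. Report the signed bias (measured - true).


Systematic error = measured - true
= 236.88 - 185.08
= 51.8000

51.8000


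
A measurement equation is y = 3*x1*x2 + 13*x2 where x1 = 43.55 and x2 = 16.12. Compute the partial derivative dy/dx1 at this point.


y = 3*x1*x2 + 13*x2
dy/dx1 = 3*x2
Evaluate at x2 = 16.12: c1 = 3 * 16.12
c1 = 48.3600

48.3600


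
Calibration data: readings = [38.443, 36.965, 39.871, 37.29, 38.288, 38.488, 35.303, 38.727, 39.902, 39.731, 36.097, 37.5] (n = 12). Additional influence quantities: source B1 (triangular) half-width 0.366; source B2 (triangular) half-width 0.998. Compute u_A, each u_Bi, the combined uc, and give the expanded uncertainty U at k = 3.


mean = (38.443 + 36.965 + 39.871 + 37.29 + 38.288 + 38.488 + 35.303 + 38.727 + 39.902 + 39.731 + 36.097 + 37.5) / 12 = 38.05041667
s = sqrt(sum((x - mean)^2)/(n-1)) = 1.4724906
u_A = s / sqrt(n) = 1.4724906 / sqrt(12) = 0.42507142
u_B1 = 0.366 / sqrt(6) = 0.14941887
u_B2 = 0.998 / sqrt(6) = 0.40743179
uc = sqrt(0.42507142^2 + 0.14941887^2 + 0.40743179^2) = 0.60746389
U = k * uc = 3 * 0.60746389
U = 1.8224

1.8224


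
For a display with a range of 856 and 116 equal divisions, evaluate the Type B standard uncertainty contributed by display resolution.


resolution = range / divisions
resolution = 856 / 116 = 7.3793103
u_res = resolution / (2*sqrt(3))
u_res = 7.3793103 / 3.4641016
u_res = 2.1302

2.1302


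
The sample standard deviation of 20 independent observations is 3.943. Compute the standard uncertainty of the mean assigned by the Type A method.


u_A = s / sqrt(n)
u_A = 3.943 / sqrt(20)
u_A = 3.943 / 4.472136
u_A = 0.8817

0.8817


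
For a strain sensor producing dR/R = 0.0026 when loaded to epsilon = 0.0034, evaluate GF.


GF = (dR/R) / epsilon
= 0.0026 / 0.0034
= 0.7647

0.7647


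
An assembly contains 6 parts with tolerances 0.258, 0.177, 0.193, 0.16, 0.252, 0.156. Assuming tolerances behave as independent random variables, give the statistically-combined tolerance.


RSS = sqrt(0.258^2 + 0.177^2 + 0.193^2 + 0.16^2 + 0.252^2 + 0.156^2)
= sqrt(0.248582)
= 0.4986

0.4986


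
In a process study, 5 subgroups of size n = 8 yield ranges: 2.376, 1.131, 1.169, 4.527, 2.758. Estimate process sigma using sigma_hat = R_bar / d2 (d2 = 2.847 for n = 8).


R_bar = (2.376 + 1.131 + 1.169 + 4.527 + 2.758) / 5
R_bar = 11.961 / 5 = 2.3922
sigma_hat = R_bar / d2 = 2.3922 / 2.847 = 0.8403

0.8403


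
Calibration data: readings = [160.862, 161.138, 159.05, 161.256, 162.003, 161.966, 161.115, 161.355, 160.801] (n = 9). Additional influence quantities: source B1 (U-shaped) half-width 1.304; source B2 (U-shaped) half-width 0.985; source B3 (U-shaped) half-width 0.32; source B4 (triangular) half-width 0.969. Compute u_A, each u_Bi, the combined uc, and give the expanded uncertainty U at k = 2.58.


mean = (160.862 + 161.138 + 159.05 + 161.256 + 162.003 + 161.966 + 161.115 + 161.355 + 160.801) / 9 = 161.0606667
s = sqrt(sum((x - mean)^2)/(n-1)) = 0.8653768
u_A = s / sqrt(n) = 0.8653768 / sqrt(9) = 0.28845893
u_B1 = 1.304 / sqrt(2) = 0.92206724
u_B2 = 0.985 / sqrt(2) = 0.69650018
u_B3 = 0.32 / sqrt(2) = 0.22627417
u_B4 = 0.969 / sqrt(6) = 0.39559259
uc = sqrt(0.28845893^2 + 0.92206724^2 + 0.69650018^2 + 0.22627417^2 + 0.39559259^2) = 1.2752343
U = k * uc = 2.58 * 1.2752343
U = 3.2901

3.2901


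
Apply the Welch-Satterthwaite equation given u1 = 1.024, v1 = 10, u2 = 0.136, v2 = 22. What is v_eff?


uc = sqrt(u1^2 + u2^2) = sqrt(1.024^2 + 0.136^2) = 1.0329918
v_eff = uc^4 / (u1^4/v1 + u2^4/v2)
= 1.0329918^4 / (1.024^4/10 + 0.136^4/22)
= 1.1386428 / 0.10996671
v_eff = 10.3544

10.3544


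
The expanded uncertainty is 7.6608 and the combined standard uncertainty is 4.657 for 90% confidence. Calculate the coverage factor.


k = U / uc
k = 7.6608 / 4.657
k = 1.645

1.645


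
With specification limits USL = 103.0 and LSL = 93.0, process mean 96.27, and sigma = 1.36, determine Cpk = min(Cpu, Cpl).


Cpu = (USL - mean) / (3*sigma) = (103.0 - 96.27) / (3*1.36) = 1.6495
Cpl = (mean - LSL) / (3*sigma) = (96.27 - 93.0) / (3*1.36) = 0.8015
Cpk = min(Cpu, Cpl) = 0.8015

0.8015


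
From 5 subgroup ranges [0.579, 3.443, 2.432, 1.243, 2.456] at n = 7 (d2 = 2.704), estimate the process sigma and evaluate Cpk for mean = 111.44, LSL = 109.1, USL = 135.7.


R_bar = (0.579 + 3.443 + 2.432 + 1.243 + 2.456) / 5 = 2.0306
sigma = R_bar / d2 = 2.0306 / 2.704 = 0.75096154
Cp = (USL - LSL)/(6*sigma) = (135.7 - 109.1)/(6*0.75096154) = 5.9035
Cpu = (135.7 - 111.44)/(3*0.75096154) = 10.7684
Cpl = (111.44 - 109.1)/(3*0.75096154) = 1.0387
Cpk = min(Cpu, Cpl) = 1.0387

1.0387


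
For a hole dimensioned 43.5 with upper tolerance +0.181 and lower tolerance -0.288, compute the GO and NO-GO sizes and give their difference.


GO = nominal - lower_tol (smallest hole = maximum material condition)
GO = 43.5 - 0.288 = 43.212
NO-GO = nominal + upper_tol (largest hole = least material condition)
NO-GO = 43.5 + 0.181 = 43.681
spread = NO-GO - GO = 43.681 - 43.212 = 0.4690

0.4690


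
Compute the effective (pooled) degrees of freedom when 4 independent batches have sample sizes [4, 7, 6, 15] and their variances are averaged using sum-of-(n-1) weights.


nu = sum_i (n_i - 1)
nu = ((4 - 1) + (7 - 1) + (6 - 1) + (15 - 1))
nu = 3 + 6 + 5 + 14
nu = 28

28


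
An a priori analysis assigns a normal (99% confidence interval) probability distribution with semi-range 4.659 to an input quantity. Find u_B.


u_B = half_width / 2.576
u_B = 4.659 / 2.576
u_B = 1.8086

1.8086


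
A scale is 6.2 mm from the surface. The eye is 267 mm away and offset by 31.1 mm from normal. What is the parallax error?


error = h * offset / d
= 6.2 * 31.1 / 267
= 0.7222

0.7222


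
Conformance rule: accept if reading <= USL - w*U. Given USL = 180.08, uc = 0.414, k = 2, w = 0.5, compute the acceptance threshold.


U = k * uc = 2 * 0.414 = 0.828
guard band g = w * U = 0.5 * 0.828 = 0.414
AL = USL - g = 180.08 - 0.414
AL = 179.6660

179.6660


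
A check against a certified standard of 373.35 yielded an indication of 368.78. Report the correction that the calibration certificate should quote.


Correction = standard - reading
= 373.35 - 368.78
= 4.5700

4.5700


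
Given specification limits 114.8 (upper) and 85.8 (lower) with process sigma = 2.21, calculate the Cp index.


Cp = (USL - LSL) / (6 * sigma)
= (114.8 - 85.8) / (6 * 2.21)
= 29.0000 / 13.2600
= 2.1870

2.1870


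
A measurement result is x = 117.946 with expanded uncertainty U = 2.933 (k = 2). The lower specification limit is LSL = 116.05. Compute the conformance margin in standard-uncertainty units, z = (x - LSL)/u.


u = U / k = 2.933 / 2 = 1.4665
margin = |LSL - x| = |116.05 - 117.946| = 1.896
z = margin / u = 1.896 / 1.4665
z = 1.2929

1.2929


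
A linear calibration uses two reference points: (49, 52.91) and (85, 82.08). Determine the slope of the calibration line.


slope = (y2 - y1) / (x2 - x1)
= (82.08 - 52.91) / (85 - 49)
= 29.1700 / 36
= 0.8103

0.8103


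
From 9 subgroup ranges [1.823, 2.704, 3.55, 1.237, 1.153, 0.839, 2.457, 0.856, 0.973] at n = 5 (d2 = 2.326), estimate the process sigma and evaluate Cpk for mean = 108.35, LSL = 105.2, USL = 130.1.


R_bar = (1.823 + 2.704 + 3.55 + 1.237 + 1.153 + 0.839 + 2.457 + 0.856 + 0.973) / 9 = 1.7324444
sigma = R_bar / d2 = 1.7324444 / 2.326 = 0.74481702
Cp = (USL - LSL)/(6*sigma) = (130.1 - 105.2)/(6*0.74481702) = 5.5718
Cpu = (130.1 - 108.35)/(3*0.74481702) = 9.7339
Cpl = (108.35 - 105.2)/(3*0.74481702) = 1.4097
Cpk = min(Cpu, Cpl) = 1.4097

1.4097


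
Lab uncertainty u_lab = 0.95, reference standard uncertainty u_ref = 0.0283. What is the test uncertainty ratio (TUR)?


TUR = u_lab / u_ref
= 0.95 / 0.0283
= 33.5689

33.5689


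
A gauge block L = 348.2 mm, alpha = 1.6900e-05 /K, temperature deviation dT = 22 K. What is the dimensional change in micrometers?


dL = L * alpha * dT
= 348.2 * 1.6900e-05 * 22
= 0.1294608 mm
dL_um = 0.1294608 * 1000 = 129.4608 um

129.4608


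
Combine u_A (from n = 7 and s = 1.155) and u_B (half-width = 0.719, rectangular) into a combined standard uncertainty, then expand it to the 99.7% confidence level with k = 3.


u_A = s / sqrt(n) = 1.155 / sqrt(7) = 0.43654897
u_B = half_width / sqrt(3) = 0.719 / sqrt(3) = 0.41511484
uc = sqrt(u_A^2 + u_B^2) = sqrt(0.43654897^2 + 0.41511484^2) = 0.60240795
U = k * uc = 3 * 0.60240795
U = 1.8072

1.8072


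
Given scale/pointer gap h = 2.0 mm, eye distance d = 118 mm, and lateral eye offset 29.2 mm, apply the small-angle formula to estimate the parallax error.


error = h * offset / d
= 2.0 * 29.2 / 118
= 0.4949

0.4949


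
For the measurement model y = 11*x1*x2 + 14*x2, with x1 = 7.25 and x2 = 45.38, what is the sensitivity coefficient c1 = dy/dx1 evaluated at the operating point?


y = 11*x1*x2 + 14*x2
dy/dx1 = 11*x2
Evaluate at x2 = 45.38: c1 = 11 * 45.38
c1 = 499.1800

499.1800


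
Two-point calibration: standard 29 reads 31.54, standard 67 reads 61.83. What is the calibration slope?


slope = (y2 - y1) / (x2 - x1)
= (61.83 - 31.54) / (67 - 29)
= 30.2900 / 38
= 0.7971

0.7971


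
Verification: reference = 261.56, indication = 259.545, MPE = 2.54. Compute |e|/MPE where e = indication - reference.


e = indication - reference = 259.545 - 261.56 = -2.0150
|e| = 2.0150
ratio = |e| / MPE = 2.0150 / 2.54
ratio = 0.7933

0.7933


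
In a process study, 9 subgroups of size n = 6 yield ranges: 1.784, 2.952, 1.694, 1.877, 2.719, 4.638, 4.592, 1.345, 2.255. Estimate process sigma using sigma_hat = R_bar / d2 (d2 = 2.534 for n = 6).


R_bar = (1.784 + 2.952 + 1.694 + 1.877 + 2.719 + 4.638 + 4.592 + 1.345 + 2.255) / 9
R_bar = 23.856 / 9 = 2.6506667
sigma_hat = R_bar / d2 = 2.6506667 / 2.534 = 1.0460

1.0460


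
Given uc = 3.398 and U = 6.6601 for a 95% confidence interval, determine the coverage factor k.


k = U / uc
k = 6.6601 / 3.398
k = 1.96

1.96


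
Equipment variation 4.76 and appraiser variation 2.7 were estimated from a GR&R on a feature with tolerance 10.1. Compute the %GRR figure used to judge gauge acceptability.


GRR = sqrt(EV^2 + AV^2) = sqrt(4.76^2 + 2.7^2) = 5.47244
%GRR = GRR / tol * 100 = 5.47244 / 10.1 * 100
%GRR = 54.1826

54.1826


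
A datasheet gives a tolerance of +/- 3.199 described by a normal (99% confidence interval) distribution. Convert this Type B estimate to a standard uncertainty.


u_B = half_width / 2.576
u_B = 3.199 / 2.576
u_B = 1.2418

1.2418


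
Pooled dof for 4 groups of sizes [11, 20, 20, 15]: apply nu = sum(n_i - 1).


nu = sum_i (n_i - 1)
nu = ((11 - 1) + (20 - 1) + (20 - 1) + (15 - 1))
nu = 10 + 19 + 19 + 14
nu = 62

62


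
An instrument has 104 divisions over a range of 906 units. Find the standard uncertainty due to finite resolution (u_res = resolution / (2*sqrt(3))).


resolution = range / divisions
resolution = 906 / 104 = 8.7115385
u_res = resolution / (2*sqrt(3))
u_res = 8.7115385 / 3.4641016
u_res = 2.5148

2.5148


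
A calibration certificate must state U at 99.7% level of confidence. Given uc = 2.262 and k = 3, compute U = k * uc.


U = k * uc
U = 3 * 2.262
U = 6.7860

6.7860


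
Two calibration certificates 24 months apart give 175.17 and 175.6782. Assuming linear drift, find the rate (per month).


rate = (v2 - v1) / months
= (175.6782 - 175.17) / 24
= 0.5082 / 24
= 0.0212

0.0212


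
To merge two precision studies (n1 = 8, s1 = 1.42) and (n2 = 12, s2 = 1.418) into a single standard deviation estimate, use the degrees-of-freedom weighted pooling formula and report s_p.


s_p = sqrt(((n1-1)*s1^2 + (n2-1)*s2^2) / (n1+n2-2))
numerator = (8-1)*1.42^2 + (12-1)*1.418^2 = 14.1148 + 22.117964 = 36.232764
denominator = 8 + 12 - 2 = 18
s_p^2 = 36.232764 / 18 = 2.0129313
s_p = sqrt(2.0129313) = 1.4188

1.4188


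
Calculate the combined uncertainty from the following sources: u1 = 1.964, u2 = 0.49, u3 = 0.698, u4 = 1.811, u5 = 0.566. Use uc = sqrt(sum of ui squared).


uc = sqrt(1.964^2 + 0.49^2 + 0.698^2 + 1.811^2 + 0.566^2)
uc = sqrt(8.184677)
uc = 2.8609

2.8609


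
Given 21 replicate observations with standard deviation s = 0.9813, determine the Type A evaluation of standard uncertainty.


u_A = s / sqrt(n)
u_A = 0.9813 / sqrt(21)
u_A = 0.9813 / 4.5825757
u_A = 0.2141

0.2141


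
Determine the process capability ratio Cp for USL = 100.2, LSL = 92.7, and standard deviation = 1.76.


Cp = (USL - LSL) / (6 * sigma)
= (100.2 - 92.7) / (6 * 1.76)
= 7.5000 / 10.5600
= 0.7102

0.7102


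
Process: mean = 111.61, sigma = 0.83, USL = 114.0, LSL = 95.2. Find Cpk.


Cpu = (USL - mean) / (3*sigma) = (114.0 - 111.61) / (3*0.83) = 0.9598
Cpl = (mean - LSL) / (3*sigma) = (111.61 - 95.2) / (3*0.83) = 6.5904
Cpk = min(Cpu, Cpl) = 0.9598

0.9598


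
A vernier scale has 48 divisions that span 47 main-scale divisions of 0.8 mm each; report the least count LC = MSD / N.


LC = MSD / n_div
= 0.8 / 48
= 0.0167

0.0167


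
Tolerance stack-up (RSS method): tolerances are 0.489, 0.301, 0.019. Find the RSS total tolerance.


RSS = sqrt(0.489^2 + 0.301^2 + 0.019^2)
= sqrt(0.330083)
= 0.5745

0.5745


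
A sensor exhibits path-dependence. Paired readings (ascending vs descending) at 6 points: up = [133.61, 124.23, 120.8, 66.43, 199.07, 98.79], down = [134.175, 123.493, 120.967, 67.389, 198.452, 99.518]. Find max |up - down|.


|133.61 - 134.175| = 0.5650
|124.23 - 123.493| = 0.7370
|120.8 - 120.967| = 0.1670
|66.43 - 67.389| = 0.9590
|199.07 - 198.452| = 0.6180
|98.79 - 99.518| = 0.7280
hysteresis = max(diffs) = 0.9590

0.9590


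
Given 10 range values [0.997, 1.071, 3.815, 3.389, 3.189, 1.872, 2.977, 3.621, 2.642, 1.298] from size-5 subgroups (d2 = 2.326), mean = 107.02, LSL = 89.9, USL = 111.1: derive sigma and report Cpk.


R_bar = (0.997 + 1.071 + 3.815 + 3.389 + 3.189 + 1.872 + 2.977 + 3.621 + 2.642 + 1.298) / 10 = 2.4871
sigma = R_bar / d2 = 2.4871 / 2.326 = 1.0692605
Cp = (USL - LSL)/(6*sigma) = (111.1 - 89.9)/(6*1.0692605) = 3.3045
Cpu = (111.1 - 107.02)/(3*1.0692605) = 1.2719
Cpl = (107.02 - 89.9)/(3*1.0692605) = 5.3370
Cpk = min(Cpu, Cpl) = 1.2719

1.2719


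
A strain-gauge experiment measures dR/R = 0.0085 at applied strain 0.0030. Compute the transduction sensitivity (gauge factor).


GF = (dR/R) / epsilon
= 0.0085 / 0.0030
= 2.8333

2.8333


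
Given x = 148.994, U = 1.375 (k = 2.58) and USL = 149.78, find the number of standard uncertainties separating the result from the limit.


u = U / k = 1.375 / 2.58 = 0.53294574
margin = |USL - x| = |149.78 - 148.994| = 0.786
z = margin / u = 0.786 / 0.53294574
z = 1.4748

1.4748


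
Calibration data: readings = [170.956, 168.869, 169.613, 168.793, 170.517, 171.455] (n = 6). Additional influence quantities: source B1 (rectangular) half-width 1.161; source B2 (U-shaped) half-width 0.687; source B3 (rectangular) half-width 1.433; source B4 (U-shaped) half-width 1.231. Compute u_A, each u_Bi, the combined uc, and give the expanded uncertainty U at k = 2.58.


mean = (170.956 + 168.869 + 169.613 + 168.793 + 170.517 + 171.455) / 6 = 170.0338333
s = sqrt(sum((x - mean)^2)/(n-1)) = 1.1115
u_A = s / sqrt(n) = 1.1115 / sqrt(6) = 0.45376797
u_B1 = 1.161 / sqrt(3) = 0.67030366
u_B2 = 0.687 / sqrt(2) = 0.48578236
u_B3 = 1.433 / sqrt(3) = 0.82734294
u_B4 = 1.231 / sqrt(2) = 0.87044845
uc = sqrt(0.45376797^2 + 0.67030366^2 + 0.48578236^2 + 0.82734294^2 + 0.87044845^2) = 1.5275384
U = k * uc = 2.58 * 1.5275384
U = 3.9410

3.9410


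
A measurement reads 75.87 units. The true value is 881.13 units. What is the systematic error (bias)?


Systematic error = measured - true
= 75.87 - 881.13
= -805.2600

-805.2600


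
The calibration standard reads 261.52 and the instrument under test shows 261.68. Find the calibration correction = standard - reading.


Correction = standard - reading
= 261.52 - 261.68
= -0.1600

-0.1600


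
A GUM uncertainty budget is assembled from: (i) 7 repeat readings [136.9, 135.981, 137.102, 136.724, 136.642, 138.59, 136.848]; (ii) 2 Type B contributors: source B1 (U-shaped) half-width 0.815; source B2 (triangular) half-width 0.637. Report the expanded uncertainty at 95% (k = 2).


mean = (136.9 + 135.981 + 137.102 + 136.724 + 136.642 + 138.59 + 136.848) / 7 = 136.9695714
s = sqrt(sum((x - mean)^2)/(n-1)) = 0.79664167
u_A = s / sqrt(n) = 0.79664167 / sqrt(7) = 0.30110225
u_B1 = 0.815 / sqrt(2) = 0.57629203
u_B2 = 0.637 / sqrt(6) = 0.26005416
uc = sqrt(0.30110225^2 + 0.57629203^2 + 0.26005416^2) = 0.70028797
U = k * uc = 2 * 0.70028797
U = 1.4006

1.4006


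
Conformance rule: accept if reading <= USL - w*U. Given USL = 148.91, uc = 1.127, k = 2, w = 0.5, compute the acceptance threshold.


U = k * uc = 2 * 1.127 = 2.254
guard band g = w * U = 0.5 * 2.254 = 1.127
AL = USL - g = 148.91 - 1.127
AL = 147.7830

147.7830


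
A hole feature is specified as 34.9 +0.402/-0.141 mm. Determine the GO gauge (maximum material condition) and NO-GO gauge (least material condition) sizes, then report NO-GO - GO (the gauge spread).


GO = nominal - lower_tol (smallest hole = maximum material condition)
GO = 34.9 - 0.141 = 34.759
NO-GO = nominal + upper_tol (largest hole = least material condition)
NO-GO = 34.9 + 0.402 = 35.302
spread = NO-GO - GO = 35.302 - 34.759 = 0.5430

0.5430


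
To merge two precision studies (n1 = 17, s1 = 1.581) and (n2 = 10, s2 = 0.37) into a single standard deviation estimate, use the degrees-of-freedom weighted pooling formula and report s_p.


s_p = sqrt(((n1-1)*s1^2 + (n2-1)*s2^2) / (n1+n2-2))
numerator = (17-1)*1.581^2 + (10-1)*0.37^2 = 39.992976 + 1.2321 = 41.225076
denominator = 17 + 10 - 2 = 25
s_p^2 = 41.225076 / 25 = 1.649003
s_p = sqrt(1.649003) = 1.2841

1.2841


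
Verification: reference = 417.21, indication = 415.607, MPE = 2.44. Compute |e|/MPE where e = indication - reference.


e = indication - reference = 415.607 - 417.21 = -1.6030
|e| = 1.6030
ratio = |e| / MPE = 1.6030 / 2.44
ratio = 0.6570

0.6570


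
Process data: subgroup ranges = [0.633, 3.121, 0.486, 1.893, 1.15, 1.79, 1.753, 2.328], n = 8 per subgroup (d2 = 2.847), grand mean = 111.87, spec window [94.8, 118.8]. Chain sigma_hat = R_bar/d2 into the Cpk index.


R_bar = (0.633 + 3.121 + 0.486 + 1.893 + 1.15 + 1.79 + 1.753 + 2.328) / 8 = 1.64425
sigma = R_bar / d2 = 1.64425 / 2.847 = 0.57753776
Cp = (USL - LSL)/(6*sigma) = (118.8 - 94.8)/(6*0.57753776) = 6.9260
Cpu = (118.8 - 111.87)/(3*0.57753776) = 3.9997
Cpl = (111.87 - 94.8)/(3*0.57753776) = 9.8522
Cpk = min(Cpu, Cpl) = 3.9997

3.9997


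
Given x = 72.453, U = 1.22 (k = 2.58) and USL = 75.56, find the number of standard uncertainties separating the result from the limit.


u = U / k = 1.22 / 2.58 = 0.47286822
margin = |USL - x| = |75.56 - 72.453| = 3.107
z = margin / u = 3.107 / 0.47286822
z = 6.5705

6.5705


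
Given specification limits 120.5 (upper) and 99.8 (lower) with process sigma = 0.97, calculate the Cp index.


Cp = (USL - LSL) / (6 * sigma)
= (120.5 - 99.8) / (6 * 0.97)
= 20.7000 / 5.8200
= 3.5567

3.5567


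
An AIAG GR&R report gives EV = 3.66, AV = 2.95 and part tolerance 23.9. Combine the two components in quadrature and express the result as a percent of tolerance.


GRR = sqrt(EV^2 + AV^2) = sqrt(3.66^2 + 2.95^2) = 4.7008616
%GRR = GRR / tol * 100 = 4.7008616 / 23.9 * 100
%GRR = 19.6689

19.6689


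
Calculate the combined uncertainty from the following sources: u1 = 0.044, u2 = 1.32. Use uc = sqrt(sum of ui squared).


uc = sqrt(0.044^2 + 1.32^2)
uc = sqrt(1.744336)
uc = 1.3207

1.3207


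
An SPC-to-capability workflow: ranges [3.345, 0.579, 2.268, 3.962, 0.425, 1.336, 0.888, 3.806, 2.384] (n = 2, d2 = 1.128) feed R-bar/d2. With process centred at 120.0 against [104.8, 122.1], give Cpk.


R_bar = (3.345 + 0.579 + 2.268 + 3.962 + 0.425 + 1.336 + 0.888 + 3.806 + 2.384) / 9 = 2.1103333
sigma = R_bar / d2 = 2.1103333 / 1.128 = 1.8708629
Cp = (USL - LSL)/(6*sigma) = (122.1 - 104.8)/(6*1.8708629) = 1.5412
Cpu = (122.1 - 120.0)/(3*1.8708629) = 0.3742
Cpl = (120.0 - 104.8)/(3*1.8708629) = 2.7082
Cpk = min(Cpu, Cpl) = 0.3742

0.3742


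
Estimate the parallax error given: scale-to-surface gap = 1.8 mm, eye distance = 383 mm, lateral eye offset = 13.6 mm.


error = h * offset / d
= 1.8 * 13.6 / 383
= 0.0639

0.0639


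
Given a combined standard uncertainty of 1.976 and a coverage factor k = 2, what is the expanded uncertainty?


U = k * uc
U = 2 * 1.976
U = 3.9520

3.9520


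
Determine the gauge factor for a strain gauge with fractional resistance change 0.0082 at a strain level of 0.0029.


GF = (dR/R) / epsilon
= 0.0082 / 0.0029
= 2.8276

2.8276


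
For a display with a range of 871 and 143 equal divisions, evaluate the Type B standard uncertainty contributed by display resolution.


resolution = range / divisions
resolution = 871 / 143 = 6.0909091
u_res = resolution / (2*sqrt(3))
u_res = 6.0909091 / 3.4641016
u_res = 1.7583

1.7583


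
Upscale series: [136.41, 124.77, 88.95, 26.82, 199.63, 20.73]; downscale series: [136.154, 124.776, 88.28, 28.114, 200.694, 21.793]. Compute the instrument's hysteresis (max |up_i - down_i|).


|136.41 - 136.154| = 0.2560
|124.77 - 124.776| = 0.0060
|88.95 - 88.28| = 0.6700
|26.82 - 28.114| = 1.2940
|199.63 - 200.694| = 1.0640
|20.73 - 21.793| = 1.0630
hysteresis = max(diffs) = 1.2940

1.2940


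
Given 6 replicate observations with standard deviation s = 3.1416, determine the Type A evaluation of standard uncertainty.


u_A = s / sqrt(n)
u_A = 3.1416 / sqrt(6)
u_A = 3.1416 / 2.4494897
u_A = 1.2826

1.2826


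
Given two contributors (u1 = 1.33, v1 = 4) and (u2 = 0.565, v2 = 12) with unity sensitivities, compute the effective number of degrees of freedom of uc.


uc = sqrt(u1^2 + u2^2) = sqrt(1.33^2 + 0.565^2) = 1.4450346
v_eff = uc^4 / (u1^4/v1 + u2^4/v2)
= 1.4450346^4 / (1.33^4/4 + 0.565^4/12)
= 4.360266 / 0.79074385
v_eff = 5.5141

5.5141


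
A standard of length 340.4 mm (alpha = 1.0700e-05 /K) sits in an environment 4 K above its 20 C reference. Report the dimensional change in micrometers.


dL = L * alpha * dT
= 340.4 * 1.0700e-05 * 4
= 0.0145691 mm
dL_um = 0.0145691 * 1000 = 14.5691 um

14.5691


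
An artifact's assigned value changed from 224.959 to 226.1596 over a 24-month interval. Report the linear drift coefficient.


rate = (v2 - v1) / months
= (226.1596 - 224.959) / 24
= 1.2006 / 24
= 0.0500

0.0500


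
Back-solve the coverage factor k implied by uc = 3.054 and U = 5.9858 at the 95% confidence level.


k = U / uc
k = 5.9858 / 3.054
k = 1.96

1.96


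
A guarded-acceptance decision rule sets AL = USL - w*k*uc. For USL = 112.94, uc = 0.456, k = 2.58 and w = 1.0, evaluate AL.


U = k * uc = 2.58 * 0.456 = 1.17648
guard band g = w * U = 1.0 * 1.17648 = 1.17648
AL = USL - g = 112.94 - 1.17648
AL = 111.7635

111.7635


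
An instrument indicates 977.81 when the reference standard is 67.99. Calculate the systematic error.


Systematic error = measured - true
= 977.81 - 67.99
= 909.8200

909.8200


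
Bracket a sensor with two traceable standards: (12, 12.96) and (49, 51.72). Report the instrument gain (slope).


slope = (y2 - y1) / (x2 - x1)
= (51.72 - 12.96) / (49 - 12)
= 38.7600 / 37
= 1.0476

1.0476


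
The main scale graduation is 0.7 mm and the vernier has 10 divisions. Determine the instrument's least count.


LC = MSD / n_div
= 0.7 / 10
= 0.0700

0.0700


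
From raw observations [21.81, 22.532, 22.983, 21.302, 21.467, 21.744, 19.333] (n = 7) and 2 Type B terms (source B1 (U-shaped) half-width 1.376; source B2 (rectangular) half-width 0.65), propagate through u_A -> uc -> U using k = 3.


mean = (21.81 + 22.532 + 22.983 + 21.302 + 21.467 + 21.744 + 19.333) / 7 = 21.59585714
s = sqrt(sum((x - mean)^2)/(n-1)) = 1.1613075
u_A = s / sqrt(n) = 1.1613075 / sqrt(7) = 0.43893298
u_B1 = 1.376 / sqrt(2) = 0.97297893
u_B2 = 0.65 / sqrt(3) = 0.37527767
uc = sqrt(0.43893298^2 + 0.97297893^2 + 0.37527767^2) = 1.1314519
U = k * uc = 3 * 1.1314519
U = 3.3944

3.3944


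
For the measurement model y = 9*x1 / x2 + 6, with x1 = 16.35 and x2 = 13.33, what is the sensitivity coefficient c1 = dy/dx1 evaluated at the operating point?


y = 9*x1 / x2 + 6
dy/dx1 = 9/x2
Evaluate at x2 = 13.33: c1 = 9 / 13.33
c1 = 0.6752

0.6752


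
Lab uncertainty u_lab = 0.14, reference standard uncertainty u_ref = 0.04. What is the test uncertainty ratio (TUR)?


TUR = u_lab / u_ref
= 0.14 / 0.04
= 3.5000

3.5000


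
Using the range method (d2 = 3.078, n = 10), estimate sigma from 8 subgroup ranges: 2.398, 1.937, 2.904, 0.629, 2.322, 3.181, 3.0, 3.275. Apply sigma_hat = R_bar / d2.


R_bar = (2.398 + 1.937 + 2.904 + 0.629 + 2.322 + 3.181 + 3.0 + 3.275) / 8
R_bar = 19.646 / 8 = 2.45575
sigma_hat = R_bar / d2 = 2.45575 / 3.078 = 0.7978

0.7978


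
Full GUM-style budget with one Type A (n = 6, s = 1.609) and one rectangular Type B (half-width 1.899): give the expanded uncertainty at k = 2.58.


u_A = s / sqrt(n) = 1.609 / sqrt(6) = 0.6568715
u_B = half_width / sqrt(3) = 1.899 / sqrt(3) = 1.0963882
uc = sqrt(u_A^2 + u_B^2) = sqrt(0.6568715^2 + 1.0963882^2) = 1.278103
U = k * uc = 2.58 * 1.278103
U = 3.2975

3.2975


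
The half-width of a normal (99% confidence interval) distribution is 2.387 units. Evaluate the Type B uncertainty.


u_B = half_width / 2.576
u_B = 2.387 / 2.576
u_B = 0.9266

0.9266


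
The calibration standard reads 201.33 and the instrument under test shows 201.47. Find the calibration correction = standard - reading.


Correction = standard - reading
= 201.33 - 201.47
= -0.1400

-0.1400


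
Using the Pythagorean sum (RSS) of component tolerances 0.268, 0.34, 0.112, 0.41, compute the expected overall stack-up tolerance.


RSS = sqrt(0.268^2 + 0.34^2 + 0.112^2 + 0.41^2)
= sqrt(0.368068)
= 0.6067

0.6067


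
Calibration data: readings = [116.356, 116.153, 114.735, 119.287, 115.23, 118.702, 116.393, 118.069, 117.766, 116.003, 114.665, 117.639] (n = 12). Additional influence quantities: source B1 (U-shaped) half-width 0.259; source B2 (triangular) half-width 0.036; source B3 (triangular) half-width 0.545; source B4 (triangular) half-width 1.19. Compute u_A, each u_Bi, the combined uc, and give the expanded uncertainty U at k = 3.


mean = (116.356 + 116.153 + 114.735 + 119.287 + 115.23 + 118.702 + 116.393 + 118.069 + 117.766 + 116.003 + 114.665 + 117.639) / 12 = 116.7498333
s = sqrt(sum((x - mean)^2)/(n-1)) = 1.5292293
u_A = s / sqrt(n) = 1.5292293 / sqrt(12) = 0.44145047
u_B1 = 0.259 / sqrt(2) = 0.18314066
u_B2 = 0.036 / sqrt(6) = 0.014696938
u_B3 = 0.545 / sqrt(6) = 0.22249532
u_B4 = 1.19 / sqrt(6) = 0.48581547
uc = sqrt(0.44145047^2 + 0.18314066^2 + 0.014696938^2 + 0.22249532^2 + 0.48581547^2) = 0.71704662
U = k * uc = 3 * 0.71704662
U = 2.1511

2.1511


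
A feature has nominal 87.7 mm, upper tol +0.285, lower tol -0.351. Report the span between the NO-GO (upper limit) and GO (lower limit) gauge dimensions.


GO = nominal - lower_tol (smallest hole = maximum material condition)
GO = 87.7 - 0.351 = 87.349
NO-GO = nominal + upper_tol (largest hole = least material condition)
NO-GO = 87.7 + 0.285 = 87.985
spread = NO-GO - GO = 87.985 - 87.349 = 0.6360

0.6360


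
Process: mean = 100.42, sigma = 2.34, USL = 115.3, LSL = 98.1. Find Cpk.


Cpu = (USL - mean) / (3*sigma) = (115.3 - 100.42) / (3*2.34) = 2.1197
Cpl = (mean - LSL) / (3*sigma) = (100.42 - 98.1) / (3*2.34) = 0.3305
Cpk = min(Cpu, Cpl) = 0.3305

0.3305


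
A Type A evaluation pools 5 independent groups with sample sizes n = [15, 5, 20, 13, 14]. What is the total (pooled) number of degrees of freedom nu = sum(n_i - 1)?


nu = sum_i (n_i - 1)
nu = ((15 - 1) + (5 - 1) + (20 - 1) + (13 - 1) + (14 - 1))
nu = 14 + 4 + 19 + 12 + 13
nu = 62

62


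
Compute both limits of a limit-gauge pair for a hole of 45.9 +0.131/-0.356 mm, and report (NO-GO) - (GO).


GO = nominal - lower_tol (smallest hole = maximum material condition)
GO = 45.9 - 0.356 = 45.544
NO-GO = nominal + upper_tol (largest hole = least material condition)
NO-GO = 45.9 + 0.131 = 46.031
spread = NO-GO - GO = 46.031 - 45.544 = 0.4870

0.4870


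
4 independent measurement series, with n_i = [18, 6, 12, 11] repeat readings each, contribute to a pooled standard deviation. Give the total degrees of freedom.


nu = sum_i (n_i - 1)
nu = ((18 - 1) + (6 - 1) + (12 - 1) + (11 - 1))
nu = 17 + 5 + 11 + 10
nu = 43

43


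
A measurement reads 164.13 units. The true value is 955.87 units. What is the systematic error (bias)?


Systematic error = measured - true
= 164.13 - 955.87
= -791.7400

-791.7400


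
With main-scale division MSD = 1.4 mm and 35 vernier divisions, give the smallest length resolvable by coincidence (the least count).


LC = MSD / n_div
= 1.4 / 35
= 0.0400

0.0400


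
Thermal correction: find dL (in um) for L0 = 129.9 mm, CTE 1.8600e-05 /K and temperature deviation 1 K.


dL = L * alpha * dT
= 129.9 * 1.8600e-05 * 1
= 0.0024161 mm
dL_um = 0.0024161 * 1000 = 2.4161 um

2.4161


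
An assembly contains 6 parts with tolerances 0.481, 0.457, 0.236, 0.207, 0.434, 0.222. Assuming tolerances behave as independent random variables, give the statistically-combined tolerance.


RSS = sqrt(0.481^2 + 0.457^2 + 0.236^2 + 0.207^2 + 0.434^2 + 0.222^2)
= sqrt(0.776395)
= 0.8811

0.8811


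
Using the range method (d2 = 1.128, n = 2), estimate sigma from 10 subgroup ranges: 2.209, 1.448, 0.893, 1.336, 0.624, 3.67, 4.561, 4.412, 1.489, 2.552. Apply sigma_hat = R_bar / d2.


R_bar = (2.209 + 1.448 + 0.893 + 1.336 + 0.624 + 3.67 + 4.561 + 4.412 + 1.489 + 2.552) / 10
R_bar = 23.194 / 10 = 2.3194
sigma_hat = R_bar / d2 = 2.3194 / 1.128 = 2.0562

2.0562


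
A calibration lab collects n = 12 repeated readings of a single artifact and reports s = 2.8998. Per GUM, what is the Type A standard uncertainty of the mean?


u_A = s / sqrt(n)
u_A = 2.8998 / sqrt(12)
u_A = 2.8998 / 3.4641016
u_A = 0.8371

0.8371


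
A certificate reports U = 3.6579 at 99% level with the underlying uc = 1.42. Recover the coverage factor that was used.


k = U / uc
k = 3.6579 / 1.42
k = 2.576

2.576


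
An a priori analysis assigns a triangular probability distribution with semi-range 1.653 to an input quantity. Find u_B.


u_B = half_width / sqrt(6)
u_B = 1.653 / 2.4494897
u_B = 0.6748

0.6748


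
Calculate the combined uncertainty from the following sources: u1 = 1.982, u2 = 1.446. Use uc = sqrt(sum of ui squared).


uc = sqrt(1.982^2 + 1.446^2)
uc = sqrt(6.01924)
uc = 2.4534

2.4534


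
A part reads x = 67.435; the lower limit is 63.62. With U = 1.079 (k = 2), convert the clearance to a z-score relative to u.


u = U / k = 1.079 / 2 = 0.5395
margin = |LSL - x| = |63.62 - 67.435| = 3.815
z = margin / u = 3.815 / 0.5395
z = 7.0714

7.0714


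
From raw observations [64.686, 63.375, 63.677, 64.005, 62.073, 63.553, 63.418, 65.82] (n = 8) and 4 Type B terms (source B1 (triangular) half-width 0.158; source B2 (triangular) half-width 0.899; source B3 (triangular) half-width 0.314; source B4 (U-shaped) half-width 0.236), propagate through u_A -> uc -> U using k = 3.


mean = (64.686 + 63.375 + 63.677 + 64.005 + 62.073 + 63.553 + 63.418 + 65.82) / 8 = 63.825875
s = sqrt(sum((x - mean)^2)/(n-1)) = 1.0880704
u_A = s / sqrt(n) = 1.0880704 / sqrt(8) = 0.38469098
u_B1 = 0.158 / sqrt(6) = 0.06450323
u_B2 = 0.899 / sqrt(6) = 0.36701521
u_B3 = 0.314 / sqrt(6) = 0.12818996
u_B4 = 0.236 / sqrt(2) = 0.1668772
uc = sqrt(0.38469098^2 + 0.06450323^2 + 0.36701521^2 + 0.12818996^2 + 0.1668772^2) = 0.57543779
U = k * uc = 3 * 0.57543779
U = 1.7263

1.7263


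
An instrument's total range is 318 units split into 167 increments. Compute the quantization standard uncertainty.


resolution = range / divisions
resolution = 318 / 167 = 1.9041916
u_res = resolution / (2*sqrt(3))
u_res = 1.9041916 / 3.4641016
u_res = 0.5497

0.5497


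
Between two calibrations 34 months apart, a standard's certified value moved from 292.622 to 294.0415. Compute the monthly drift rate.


rate = (v2 - v1) / months
= (294.0415 - 292.622) / 34
= 1.4195 / 34
= 0.0417

0.0417


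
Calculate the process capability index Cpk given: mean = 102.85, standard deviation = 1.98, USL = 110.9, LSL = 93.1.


Cpu = (USL - mean) / (3*sigma) = (110.9 - 102.85) / (3*1.98) = 1.3552
Cpl = (mean - LSL) / (3*sigma) = (102.85 - 93.1) / (3*1.98) = 1.6414
Cpk = min(Cpu, Cpl) = 1.3552

1.3552


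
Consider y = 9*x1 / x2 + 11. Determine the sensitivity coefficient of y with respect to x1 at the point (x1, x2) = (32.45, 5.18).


y = 9*x1 / x2 + 11
dy/dx1 = 9/x2
Evaluate at x2 = 5.18: c1 = 9 / 5.18
c1 = 1.7375

1.7375


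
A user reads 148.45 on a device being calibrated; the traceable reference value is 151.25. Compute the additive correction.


Correction = standard - reading
= 151.25 - 148.45
= 2.8000

2.8000


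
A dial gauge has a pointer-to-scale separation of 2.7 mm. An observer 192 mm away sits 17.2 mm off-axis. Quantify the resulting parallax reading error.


error = h * offset / d
= 2.7 * 17.2 / 192
= 0.2419

0.2419
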